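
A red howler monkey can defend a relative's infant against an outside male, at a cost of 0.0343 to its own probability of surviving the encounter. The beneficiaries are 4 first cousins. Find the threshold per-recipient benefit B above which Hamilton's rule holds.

r to a first cousin = 0.125 (first cousins share one grandparent pair — two paths of length 4: r = 2·(1/2)^4 = 1/8).
Hamilton's rule with n recipients of equal r: n·r·B > C, so B > C/(n·r) = 0.0343/(4·0.125) = 0.0686.

0.0686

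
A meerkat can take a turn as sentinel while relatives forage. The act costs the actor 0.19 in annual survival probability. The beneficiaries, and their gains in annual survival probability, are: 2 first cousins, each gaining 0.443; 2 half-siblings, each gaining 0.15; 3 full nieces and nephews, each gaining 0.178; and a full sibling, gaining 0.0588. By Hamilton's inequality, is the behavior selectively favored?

Hamilton's rule: the trait is favored when the sum of r·B over every recipient exceeds the actor's cost C.
r to a first cousin = 1/8 (first cousins share one grandparent pair — two paths of length 4: r = 2·(1/2)^4 = 1/8).
r to a half-sibling = 1/4 (half-sibs share one parent — one path of length 2: r = (1/2)^2 = 1/4).
r to a full niece or nephew = 1/4 (full aunt/uncle↔niece/nephew: two paths of length 3 through the shared grandparent pair: r = 2·(1/2)^3 = 1/4).
r to a full sibling = 1/2 (full sibs share both parents — two paths of length 2: r = 2·(1/2)^2 = 1/2).
Summing one r·B term per recipient: 2·0.125·0.443 + 2·0.25·0.15 + 3·0.25·0.178 + 1·0.5·0.0588 = 0.34865.
0.34865 > 0.19: the indirect benefit exceeds the cost.

Yes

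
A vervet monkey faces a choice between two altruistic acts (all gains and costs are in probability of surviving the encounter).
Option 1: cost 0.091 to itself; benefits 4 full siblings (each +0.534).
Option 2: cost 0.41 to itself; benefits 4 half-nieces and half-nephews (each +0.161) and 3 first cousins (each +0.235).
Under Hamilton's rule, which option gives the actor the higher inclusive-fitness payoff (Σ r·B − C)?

Option 1

Option 1: r to a full sibling = 0.5.
Option 1: Σ r·B − C = (4·0.5·0.534) − 0.091 = 0.977.
Option 2: r to a half-niece or half-nephew = 0.125.
Option 2: r to a first cousin = 0.125.
Option 2: Σ r·B − C = (4·0.125·0.161 + 3·0.125·0.235) − 0.41 = -0.241375.
Option 1 has the higher net inclusive-fitness payoff.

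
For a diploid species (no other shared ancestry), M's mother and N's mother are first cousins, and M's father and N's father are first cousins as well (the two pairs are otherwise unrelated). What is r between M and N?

With two independent routes of shared ancestry, r is the sum of the two contributions.
M and N are related in two ways: second cousins through their mothers (r = 1/32) and second cousins through their fathers (r = 1/32).
r = 1/32 + 1/32 = 0.0625.

0.0625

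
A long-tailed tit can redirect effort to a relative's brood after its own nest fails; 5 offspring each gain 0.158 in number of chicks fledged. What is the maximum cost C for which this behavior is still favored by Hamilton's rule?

0.395

r to an offspring = 1/2 (one parent–offspring link: r = (1/2)^1 = 1/2).
Hamilton's rule: n·r·B > C, so the trait is favored while C < n·r·B = 5·0.5·0.158 = 0.395.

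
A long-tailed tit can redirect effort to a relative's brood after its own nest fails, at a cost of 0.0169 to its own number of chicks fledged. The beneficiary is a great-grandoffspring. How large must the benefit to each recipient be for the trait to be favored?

r to a great-grandoffspring = 1/8 (three parent–offspring links: r = (1/2)^3 = 1/8).
Hamilton's rule with n recipients of equal r: n·r·B > C, so B > C/(n·r) = 0.0169/(1·0.125) = 0.1352.

0.1352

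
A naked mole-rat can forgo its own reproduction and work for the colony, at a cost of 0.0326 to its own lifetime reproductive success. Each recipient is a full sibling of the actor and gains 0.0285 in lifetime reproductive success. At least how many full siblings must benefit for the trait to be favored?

r to a full sibling = 0.5 (full sibs share both parents — two paths of length 2: r = 2·(1/2)^2 = 1/2).
Hamilton's rule: n·r·B > C  ⇒  n > C/(r·B) = 0.0326/(0.5·0.0285) = 2.288.
The smallest integer exceeding 2.288 is 3.

3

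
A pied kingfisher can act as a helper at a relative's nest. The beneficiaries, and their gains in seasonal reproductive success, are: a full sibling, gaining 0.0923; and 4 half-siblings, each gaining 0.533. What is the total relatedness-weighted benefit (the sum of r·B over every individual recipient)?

0.57915

r to a full sibling = 1/2 (full sibs share both parents — two paths of length 2: r = 2·(1/2)^2 = 1/2).
r to a half-sibling = 0.25 (half-sibs share one parent — one path of length 2: r = (1/2)^2 = 1/4).
Summing one r·B term per recipient: 1·0.5·0.0923 + 4·0.25·0.533 = 0.57915.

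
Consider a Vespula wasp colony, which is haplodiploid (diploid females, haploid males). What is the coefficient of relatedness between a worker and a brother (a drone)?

0.25

Her haploid brother carries none of their father's genes and a random half of their mother's genome; that half matches the maternal half of her own genome with probability 1/2: r = 1/2 · 1/2 = 1/4.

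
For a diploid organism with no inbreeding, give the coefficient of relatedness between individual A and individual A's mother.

0.5

Each parent–offspring link contributes a factor of 1/2, and independent paths through distinct common ancestors add.
One parent–offspring link: r = (1/2)^1 = 1/2.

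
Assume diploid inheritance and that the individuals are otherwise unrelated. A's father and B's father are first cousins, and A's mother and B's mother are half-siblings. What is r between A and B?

Independent pedigree routes through distinct common ancestors add.
A and B are related in two ways: second cousins through their fathers (r = 1/32) and half first cousins through their mothers (r = 1/16).
r = 1/32 + 1/16 = 0.09375.

0.09375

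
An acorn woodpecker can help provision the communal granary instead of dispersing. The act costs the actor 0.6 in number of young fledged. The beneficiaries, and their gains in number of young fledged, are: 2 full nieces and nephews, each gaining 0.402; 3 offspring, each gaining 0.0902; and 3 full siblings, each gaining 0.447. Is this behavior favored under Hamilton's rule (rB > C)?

Hamilton's rule: the trait is favored when the sum of r·B over every recipient exceeds the actor's cost C.
r to a full niece or nephew = 1/4 (full aunt/uncle↔niece/nephew: two paths of length 3 through the shared grandparent pair: r = 2·(1/2)^3 = 1/4).
r to an offspring = 1/2 (one parent–offspring link: r = (1/2)^1 = 1/2).
r to a full sibling = 1/2 (full sibs share both parents — two paths of length 2: r = 2·(1/2)^2 = 1/2).
Summing one r·B term per recipient: 2·0.25·0.402 + 3·0.5·0.0902 + 3·0.5·0.447 = 1.0068.
1.0068 > 0.6: the indirect benefit exceeds the cost.

Yes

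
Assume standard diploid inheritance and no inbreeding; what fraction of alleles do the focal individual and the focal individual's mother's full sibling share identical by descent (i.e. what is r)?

0.25

Each parent–offspring link contributes a factor of 1/2, and independent paths through distinct common ancestors add.
Full aunt/uncle↔niece/nephew: two paths of length 3 through the shared grandparent pair: r = 2·(1/2)^3 = 1/4.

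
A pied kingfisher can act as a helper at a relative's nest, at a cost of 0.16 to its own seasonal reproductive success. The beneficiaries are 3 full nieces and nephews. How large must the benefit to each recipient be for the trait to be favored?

r to a full niece or nephew = 1/4 (full aunt/uncle↔niece/nephew: two paths of length 3 through the shared grandparent pair: r = 2·(1/2)^3 = 1/4).
Hamilton's rule with n recipients of equal r: n·r·B > C, so B > C/(n·r) = 0.16/(3·0.25) = 0.2133.

0.2133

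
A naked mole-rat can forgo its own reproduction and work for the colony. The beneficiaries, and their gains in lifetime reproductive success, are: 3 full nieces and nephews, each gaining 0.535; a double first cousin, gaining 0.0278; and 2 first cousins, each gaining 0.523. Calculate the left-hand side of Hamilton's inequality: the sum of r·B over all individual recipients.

0.53895

r to a full niece or nephew = 1/4 (full aunt/uncle↔niece/nephew: two paths of length 3 through the shared grandparent pair: r = 2·(1/2)^3 = 1/4).
r to a double first cousin = 1/4 (double first cousins share both grandparent pairs — four paths of length 4: r = 4·(1/2)^4 = 1/4).
r to a first cousin = 1/8 (first cousins share one grandparent pair — two paths of length 4: r = 2·(1/2)^4 = 1/8).
Summing one r·B term per recipient: 3·0.25·0.535 + 1·0.25·0.0278 + 2·0.125·0.523 = 0.53895.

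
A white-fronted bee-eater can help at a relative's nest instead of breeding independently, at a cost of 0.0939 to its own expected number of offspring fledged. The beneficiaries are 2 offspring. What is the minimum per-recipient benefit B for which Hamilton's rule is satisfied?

0.0939

r to an offspring = 0.5 (one parent–offspring link: r = (1/2)^1 = 1/2).
Hamilton's rule with n recipients of equal r: n·r·B > C, so B > C/(n·r) = 0.0939/(2·0.5) = 0.0939.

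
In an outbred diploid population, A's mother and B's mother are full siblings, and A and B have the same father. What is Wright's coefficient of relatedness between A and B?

0.375

Independent pedigree routes through distinct common ancestors add.
A and B are related in two ways: first cousins through their mothers (r = 1/8) and half-sibs through their shared father (r = 1/4).
r = 1/8 + 1/4 = 0.375.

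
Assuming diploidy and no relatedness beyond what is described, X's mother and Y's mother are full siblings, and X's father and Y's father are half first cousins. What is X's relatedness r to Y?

Wright's path rule: contributions from independent ancestry routes add.
X and Y are related in two ways: first cousins through their mothers (r = 1/8) and half second cousins through their fathers (r = 1/64).
r = 1/8 + 1/64 = 9/64 = 0.140625.

0.140625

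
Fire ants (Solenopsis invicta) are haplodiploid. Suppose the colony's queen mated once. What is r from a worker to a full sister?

Haplodiploid full sisters inherit their father's entire haploid genome identically (contributing 1/2) and on average half of their mother's contribution (1/2 · 1/2 = 1/4); r = 1/2 + 1/4 = 3/4.

0.75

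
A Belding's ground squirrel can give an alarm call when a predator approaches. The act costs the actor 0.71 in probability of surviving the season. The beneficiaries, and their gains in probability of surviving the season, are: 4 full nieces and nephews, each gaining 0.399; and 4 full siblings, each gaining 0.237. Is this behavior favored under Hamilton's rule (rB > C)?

Yes

Hamilton's rule: the trait is favored when the sum of r·B over every recipient exceeds the actor's cost C.
r to a full niece or nephew = 1/4 (full aunt/uncle↔niece/nephew: two paths of length 3 through the shared grandparent pair: r = 2·(1/2)^3 = 1/4).
r to a full sibling = 1/2 (full sibs share both parents — two paths of length 2: r = 2·(1/2)^2 = 1/2).
Summing one r·B term per recipient: 4·0.25·0.399 + 4·0.5·0.237 = 0.873.
0.873 > 0.71: the indirect benefit exceeds the cost.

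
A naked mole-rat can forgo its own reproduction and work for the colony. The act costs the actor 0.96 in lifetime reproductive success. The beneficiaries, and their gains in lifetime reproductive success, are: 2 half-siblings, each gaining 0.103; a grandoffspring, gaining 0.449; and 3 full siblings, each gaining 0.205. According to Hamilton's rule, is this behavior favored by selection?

Hamilton's rule: the trait is favored when the sum of r·B over every recipient exceeds the actor's cost C.
r to a half-sibling = 0.25 (half-sibs share one parent — one path of length 2: r = (1/2)^2 = 1/4).
r to a grandoffspring = 1/4 (two parent–offspring links: r = (1/2)^2 = 1/4).
r to a full sibling = 0.5 (full sibs share both parents — two paths of length 2: r = 2·(1/2)^2 = 1/2).
Summing one r·B term per recipient: 2·0.25·0.103 + 1·0.25·0.449 + 3·0.5·0.205 = 0.47125.
0.47125 < 0.96: the indirect benefit is less than the cost.

No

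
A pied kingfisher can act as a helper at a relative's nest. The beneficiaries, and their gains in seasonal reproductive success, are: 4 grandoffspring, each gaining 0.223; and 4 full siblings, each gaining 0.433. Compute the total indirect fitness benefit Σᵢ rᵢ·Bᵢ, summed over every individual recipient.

1.089

r to a grandoffspring = 0.25 (two parent–offspring links: r = (1/2)^2 = 1/4).
r to a full sibling = 0.5 (full sibs share both parents — two paths of length 2: r = 2·(1/2)^2 = 1/2).
Summing one r·B term per recipient: 4·0.25·0.223 + 4·0.5·0.433 = 1.089.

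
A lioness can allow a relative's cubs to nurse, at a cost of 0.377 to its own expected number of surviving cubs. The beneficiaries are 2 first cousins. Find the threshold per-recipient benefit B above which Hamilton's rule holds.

r to a first cousin = 1/8 (first cousins share one grandparent pair — two paths of length 4: r = 2·(1/2)^4 = 1/8).
Hamilton's rule with n recipients of equal r: n·r·B > C, so B > C/(n·r) = 0.377/(2·0.125) = 1.508.

1.508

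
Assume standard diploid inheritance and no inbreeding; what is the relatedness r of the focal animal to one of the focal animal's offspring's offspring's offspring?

0.125

Each parent–offspring link contributes a factor of 1/2, and independent paths through distinct common ancestors add.
Three parent–offspring links: r = (1/2)^3 = 1/8.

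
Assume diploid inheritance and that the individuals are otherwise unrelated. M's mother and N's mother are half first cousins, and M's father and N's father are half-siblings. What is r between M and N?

0.078125

With two independent routes of shared ancestry, r is the sum of the two contributions.
M and N are related in two ways: half second cousins through their mothers (r = 1/64) and half first cousins through their fathers (r = 1/16).
r = 1/64 + 1/16 = 0.078125.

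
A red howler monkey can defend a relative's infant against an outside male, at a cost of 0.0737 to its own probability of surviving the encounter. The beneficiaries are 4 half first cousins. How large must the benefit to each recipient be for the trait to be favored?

0.2948

r to a half first cousin = 0.0625 (half first cousins share one grandparent — one path of length 4: r = (1/2)^4 = 1/16).
Hamilton's rule with n recipients of equal r: n·r·B > C, so B > C/(n·r) = 0.0737/(4·0.0625) = 0.2948.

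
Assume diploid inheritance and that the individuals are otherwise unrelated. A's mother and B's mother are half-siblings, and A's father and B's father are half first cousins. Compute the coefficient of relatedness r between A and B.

With two independent routes of shared ancestry, r is the sum of the two contributions.
A and B are related in two ways: half first cousins through their mothers (r = 1/16) and half second cousins through their fathers (r = 1/64).
r = 1/16 + 1/64 = 0.078125.

0.078125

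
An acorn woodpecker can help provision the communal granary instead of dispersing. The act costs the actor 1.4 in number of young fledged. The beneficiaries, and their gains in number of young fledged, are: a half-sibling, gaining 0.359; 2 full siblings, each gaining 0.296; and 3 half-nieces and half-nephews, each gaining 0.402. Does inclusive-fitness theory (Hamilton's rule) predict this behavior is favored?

No

Hamilton's rule: the trait is favored when the sum of r·B over every recipient exceeds the actor's cost C.
r to a half-sibling = 0.25 (half-sibs share one parent — one path of length 2: r = (1/2)^2 = 1/4).
r to a full sibling = 1/2 (full sibs share both parents — two paths of length 2: r = 2·(1/2)^2 = 1/2).
r to a half-niece or half-nephew = 0.125 (half-aunt/uncle↔niece/nephew: one path of length 3: r = (1/2)^3 = 1/8).
Summing one r·B term per recipient: 1·0.25·0.359 + 2·0.5·0.296 + 3·0.125·0.402 = 0.5365.
0.5365 < 1.4: the indirect benefit is less than the cost.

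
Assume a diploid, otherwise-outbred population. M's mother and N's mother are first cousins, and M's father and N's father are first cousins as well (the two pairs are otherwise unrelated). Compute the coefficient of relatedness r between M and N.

Wright's path rule: contributions from independent ancestry routes add.
M and N are related in two ways: second cousins through their mothers (r = 1/32) and second cousins through their fathers (r = 1/32).
r = 1/32 + 1/32 = 1/16 = 0.0625.

0.0625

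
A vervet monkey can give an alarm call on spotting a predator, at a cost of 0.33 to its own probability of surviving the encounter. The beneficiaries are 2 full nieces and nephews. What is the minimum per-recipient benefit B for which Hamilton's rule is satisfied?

r to a full niece or nephew = 1/4 (full aunt/uncle↔niece/nephew: two paths of length 3 through the shared grandparent pair: r = 2·(1/2)^3 = 1/4).
Hamilton's rule with n recipients of equal r: n·r·B > C, so B > C/(n·r) = 0.33/(2·0.25) = 0.66.

0.66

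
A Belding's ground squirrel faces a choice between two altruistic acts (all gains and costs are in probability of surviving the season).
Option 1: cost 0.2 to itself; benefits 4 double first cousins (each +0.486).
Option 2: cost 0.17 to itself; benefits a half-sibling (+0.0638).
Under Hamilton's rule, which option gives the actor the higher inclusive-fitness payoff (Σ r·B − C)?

Option 1

Option 1: r to a double first cousin = 0.25.
Option 1: Σ r·B − C = (4·0.25·0.486) − 0.2 = 0.286.
Option 2: r to a half-sibling = 0.25.
Option 2: Σ r·B − C = (1·0.25·0.0638) − 0.17 = -0.15405.
Option 1 has the higher net inclusive-fitness payoff.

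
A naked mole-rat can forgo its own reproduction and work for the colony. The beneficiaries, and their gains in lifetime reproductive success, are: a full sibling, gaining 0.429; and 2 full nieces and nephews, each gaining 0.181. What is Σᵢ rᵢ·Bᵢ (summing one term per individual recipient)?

0.305

r to a full sibling = 0.5 (full sibs share both parents — two paths of length 2: r = 2·(1/2)^2 = 1/2).
r to a full niece or nephew = 0.25 (full aunt/uncle↔niece/nephew: two paths of length 3 through the shared grandparent pair: r = 2·(1/2)^3 = 1/4).
Summing one r·B term per recipient: 1·0.5·0.429 + 2·0.25·0.181 = 0.305.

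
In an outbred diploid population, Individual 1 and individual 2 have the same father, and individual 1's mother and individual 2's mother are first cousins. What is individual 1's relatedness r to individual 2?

Relatedness sums over independent paths through distinct common ancestors.
Individual 1 and individual 2 are related in two ways: half-sibs through their shared father (r = 1/4) and second cousins through their mothers (r = 1/32).
r = 1/4 + 1/32 = 9/32 = 0.28125.

0.28125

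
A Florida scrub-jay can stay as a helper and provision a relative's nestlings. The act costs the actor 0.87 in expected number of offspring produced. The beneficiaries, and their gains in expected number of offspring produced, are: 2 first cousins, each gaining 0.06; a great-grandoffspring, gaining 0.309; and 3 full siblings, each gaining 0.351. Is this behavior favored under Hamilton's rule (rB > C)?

Hamilton's rule: the trait is favored when the sum of r·B over every recipient exceeds the actor's cost C.
r to a first cousin = 1/8 (first cousins share one grandparent pair — two paths of length 4: r = 2·(1/2)^4 = 1/8).
r to a great-grandoffspring = 0.125 (three parent–offspring links: r = (1/2)^3 = 1/8).
r to a full sibling = 0.5 (full sibs share both parents — two paths of length 2: r = 2·(1/2)^2 = 1/2).
Summing one r·B term per recipient: 2·0.125·0.06 + 1·0.125·0.309 + 3·0.5·0.351 = 0.580125.
0.580125 < 0.87: the indirect benefit is less than the cost.

No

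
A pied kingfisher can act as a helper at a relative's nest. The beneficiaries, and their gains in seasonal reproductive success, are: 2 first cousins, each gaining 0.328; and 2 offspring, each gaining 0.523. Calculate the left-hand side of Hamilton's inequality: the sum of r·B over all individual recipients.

r to a first cousin = 1/8 (first cousins share one grandparent pair — two paths of length 4: r = 2·(1/2)^4 = 1/8).
r to an offspring = 1/2 (one parent–offspring link: r = (1/2)^1 = 1/2).
Summing one r·B term per recipient: 2·0.125·0.328 + 2·0.5·0.523 = 0.605.

0.605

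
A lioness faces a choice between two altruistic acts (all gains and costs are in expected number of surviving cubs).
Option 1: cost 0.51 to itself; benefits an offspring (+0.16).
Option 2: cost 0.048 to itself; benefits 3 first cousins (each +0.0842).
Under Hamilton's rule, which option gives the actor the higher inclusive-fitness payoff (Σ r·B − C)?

Option 1: r to an offspring = 0.5.
Option 1: Σ r·B − C = (1·0.5·0.16) − 0.51 = -0.43.
Option 2: r to a first cousin = 0.125.
Option 2: Σ r·B − C = (3·0.125·0.0842) − 0.048 = -0.016425.
Option 2 has the higher net inclusive-fitness payoff.

Option 2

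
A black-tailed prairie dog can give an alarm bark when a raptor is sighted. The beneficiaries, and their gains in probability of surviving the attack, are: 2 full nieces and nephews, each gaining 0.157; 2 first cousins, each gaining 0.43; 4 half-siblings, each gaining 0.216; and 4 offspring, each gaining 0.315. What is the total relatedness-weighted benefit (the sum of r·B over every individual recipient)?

r to a full niece or nephew = 0.25 (full aunt/uncle↔niece/nephew: two paths of length 3 through the shared grandparent pair: r = 2·(1/2)^3 = 1/4).
r to a first cousin = 1/8 (first cousins share one grandparent pair — two paths of length 4: r = 2·(1/2)^4 = 1/8).
r to a half-sibling = 1/4 (half-sibs share one parent — one path of length 2: r = (1/2)^2 = 1/4).
r to an offspring = 1/2 (one parent–offspring link: r = (1/2)^1 = 1/2).
Summing one r·B term per recipient: 2·0.25·0.157 + 2·0.125·0.43 + 4·0.25·0.216 + 4·0.5·0.315 = 1.032.

1.032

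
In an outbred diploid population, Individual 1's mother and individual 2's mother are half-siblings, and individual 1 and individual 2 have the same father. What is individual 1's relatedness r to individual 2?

Relatedness sums over independent paths through distinct common ancestors.
Individual 1 and individual 2 are related in two ways: half first cousins through their mothers (r = 1/16) and half-sibs through their shared father (r = 1/4).
r = 1/16 + 1/4 = 0.3125.

0.3125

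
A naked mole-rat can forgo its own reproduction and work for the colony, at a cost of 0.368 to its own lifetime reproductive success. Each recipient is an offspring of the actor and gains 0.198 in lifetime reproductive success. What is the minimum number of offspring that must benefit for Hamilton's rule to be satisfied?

4

r to an offspring = 1/2 (one parent–offspring link: r = (1/2)^1 = 1/2).
Hamilton's rule: n·r·B > C  ⇒  n > C/(r·B) = 0.368/(0.5·0.198) = 3.717.
The smallest integer exceeding 3.717 is 4.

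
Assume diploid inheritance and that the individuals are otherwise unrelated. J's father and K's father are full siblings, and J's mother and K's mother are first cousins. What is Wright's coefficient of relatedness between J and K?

0.15625

Relatedness sums over independent paths through distinct common ancestors.
J and K are related in two ways: first cousins through their fathers (r = 1/8) and second cousins through their mothers (r = 1/32).
r = 1/8 + 1/32 = 5/32 = 0.15625.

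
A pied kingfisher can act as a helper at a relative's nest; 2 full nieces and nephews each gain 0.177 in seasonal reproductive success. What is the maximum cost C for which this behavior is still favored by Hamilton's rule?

r to a full niece or nephew = 0.25 (full aunt/uncle↔niece/nephew: two paths of length 3 through the shared grandparent pair: r = 2·(1/2)^3 = 1/4).
Hamilton's rule: n·r·B > C, so the trait is favored while C < n·r·B = 2·0.25·0.177 = 0.0885.

0.0885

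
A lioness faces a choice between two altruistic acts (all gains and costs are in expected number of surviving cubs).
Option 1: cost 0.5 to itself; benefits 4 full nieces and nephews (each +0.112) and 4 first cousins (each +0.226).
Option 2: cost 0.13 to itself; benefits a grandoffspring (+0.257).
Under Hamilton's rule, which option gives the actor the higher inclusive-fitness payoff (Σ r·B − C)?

Option 1: r to a full niece or nephew = 0.25.
Option 1: r to a first cousin = 0.125.
Option 1: Σ r·B − C = (4·0.25·0.112 + 4·0.125·0.226) − 0.5 = -0.275.
Option 2: r to a grandoffspring = 0.25.
Option 2: Σ r·B − C = (1·0.25·0.257) − 0.13 = -0.06575.
Option 2 has the higher net inclusive-fitness payoff.

Option 2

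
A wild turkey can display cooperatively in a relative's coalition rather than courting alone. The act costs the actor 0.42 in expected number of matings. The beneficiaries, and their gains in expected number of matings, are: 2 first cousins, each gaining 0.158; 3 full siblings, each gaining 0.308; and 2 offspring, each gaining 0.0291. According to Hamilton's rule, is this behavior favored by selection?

Hamilton's rule: the trait is favored when the sum of r·B over every recipient exceeds the actor's cost C.
r to a first cousin = 0.125 (first cousins share one grandparent pair — two paths of length 4: r = 2·(1/2)^4 = 1/8).
r to a full sibling = 0.5 (full sibs share both parents — two paths of length 2: r = 2·(1/2)^2 = 1/2).
r to an offspring = 0.5 (one parent–offspring link: r = (1/2)^1 = 1/2).
Summing one r·B term per recipient: 2·0.125·0.158 + 3·0.5·0.308 + 2·0.5·0.0291 = 0.5306.
0.5306 > 0.42: the indirect benefit exceeds the cost.

Yes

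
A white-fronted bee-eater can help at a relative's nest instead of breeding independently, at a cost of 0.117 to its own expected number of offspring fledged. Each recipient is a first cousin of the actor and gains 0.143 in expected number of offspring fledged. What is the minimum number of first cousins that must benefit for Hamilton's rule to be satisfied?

r to a first cousin = 1/8 (first cousins share one grandparent pair — two paths of length 4: r = 2·(1/2)^4 = 1/8).
Hamilton's rule: n·r·B > C  ⇒  n > C/(r·B) = 0.117/(0.125·0.143) = 6.545.
The smallest integer exceeding 6.545 is 7.

7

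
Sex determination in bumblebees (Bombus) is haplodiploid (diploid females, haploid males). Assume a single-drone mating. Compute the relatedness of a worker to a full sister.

0.75

Haplodiploid full sisters inherit their father's entire haploid genome identically (contributing 1/2) and on average half of their mother's contribution (1/2 · 1/2 = 1/4); r = 1/2 + 1/4 = 3/4.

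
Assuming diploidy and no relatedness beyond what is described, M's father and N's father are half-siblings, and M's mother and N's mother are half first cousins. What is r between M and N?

Relatedness sums over independent paths through distinct common ancestors.
M and N are related in two ways: half first cousins through their fathers (r = 1/16) and half second cousins through their mothers (r = 1/64).
r = 1/16 + 1/64 = 5/64 = 0.078125.

0.078125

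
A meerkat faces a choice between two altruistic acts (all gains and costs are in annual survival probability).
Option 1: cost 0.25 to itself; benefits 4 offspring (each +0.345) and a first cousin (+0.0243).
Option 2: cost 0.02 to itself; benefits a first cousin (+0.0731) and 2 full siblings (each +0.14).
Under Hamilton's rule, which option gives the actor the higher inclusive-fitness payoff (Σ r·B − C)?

Option 1: r to an offspring = 0.5.
Option 1: r to a first cousin = 0.125.
Option 1: Σ r·B − C = (4·0.5·0.345 + 1·0.125·0.0243) − 0.25 = 0.4430375.
Option 2: r to a first cousin = 0.125.
Option 2: r to a full sibling = 0.5.
Option 2: Σ r·B − C = (1·0.125·0.0731 + 2·0.5·0.14) − 0.02 = 0.1291375.
Option 1 has the higher net inclusive-fitness payoff.

Option 1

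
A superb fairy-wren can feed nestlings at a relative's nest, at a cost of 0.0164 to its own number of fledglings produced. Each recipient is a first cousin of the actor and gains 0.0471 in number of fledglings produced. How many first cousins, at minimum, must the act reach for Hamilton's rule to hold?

3

r to a first cousin = 1/8 (first cousins share one grandparent pair — two paths of length 4: r = 2·(1/2)^4 = 1/8).
Hamilton's rule: n·r·B > C  ⇒  n > C/(r·B) = 0.0164/(0.125·0.0471) = 2.786.
The smallest integer exceeding 2.786 is 3.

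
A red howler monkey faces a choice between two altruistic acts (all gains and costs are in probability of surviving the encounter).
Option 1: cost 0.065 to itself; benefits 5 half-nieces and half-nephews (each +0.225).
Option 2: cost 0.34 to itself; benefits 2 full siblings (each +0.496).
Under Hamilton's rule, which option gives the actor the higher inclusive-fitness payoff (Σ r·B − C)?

Option 2

Option 1: r to a half-niece or half-nephew = 0.125.
Option 1: Σ r·B − C = (5·0.125·0.225) − 0.065 = 0.075625.
Option 2: r to a full sibling = 0.5.
Option 2: Σ r·B − C = (2·0.5·0.496) − 0.34 = 0.156.
Option 2 has the higher net inclusive-fitness payoff.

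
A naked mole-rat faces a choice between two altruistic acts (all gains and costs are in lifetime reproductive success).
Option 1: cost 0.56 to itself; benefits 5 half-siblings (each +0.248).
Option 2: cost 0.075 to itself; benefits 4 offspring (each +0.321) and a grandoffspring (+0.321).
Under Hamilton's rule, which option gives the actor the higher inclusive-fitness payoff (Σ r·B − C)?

Option 1: r to a half-sibling = 0.25.
Option 1: Σ r·B − C = (5·0.25·0.248) − 0.56 = -0.25.
Option 2: r to an offspring = 0.5.
Option 2: r to a grandoffspring = 0.25.
Option 2: Σ r·B − C = (4·0.5·0.321 + 1·0.25·0.321) − 0.075 = 0.64725.
Option 2 has the higher net inclusive-fitness payoff.

Option 2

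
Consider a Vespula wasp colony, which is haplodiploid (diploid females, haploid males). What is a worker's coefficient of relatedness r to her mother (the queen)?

One meiotic link between diploid queen and diploid daughter: r = 1/2.

0.5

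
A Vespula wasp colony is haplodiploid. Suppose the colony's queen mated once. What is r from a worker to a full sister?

0.75

Haplodiploid full sisters inherit their father's entire haploid genome identically (contributing 1/2) and on average half of their mother's contribution (1/2 · 1/2 = 1/4); r = 1/2 + 1/4 = 3/4.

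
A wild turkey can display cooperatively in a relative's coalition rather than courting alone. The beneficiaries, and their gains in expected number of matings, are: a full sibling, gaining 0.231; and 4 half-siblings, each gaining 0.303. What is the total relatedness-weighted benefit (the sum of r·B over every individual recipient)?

r to a full sibling = 1/2 (full sibs share both parents — two paths of length 2: r = 2·(1/2)^2 = 1/2).
r to a half-sibling = 0.25 (half-sibs share one parent — one path of length 2: r = (1/2)^2 = 1/4).
Summing one r·B term per recipient: 1·0.5·0.231 + 4·0.25·0.303 = 0.4185.

0.4185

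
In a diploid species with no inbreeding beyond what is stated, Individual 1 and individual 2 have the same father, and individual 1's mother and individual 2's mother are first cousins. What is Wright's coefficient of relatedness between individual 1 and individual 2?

Independent pedigree routes through distinct common ancestors add.
Individual 1 and individual 2 are related in two ways: half-sibs through their shared father (r = 1/4) and second cousins through their mothers (r = 1/32).
r = 1/4 + 1/32 = 0.28125.

0.28125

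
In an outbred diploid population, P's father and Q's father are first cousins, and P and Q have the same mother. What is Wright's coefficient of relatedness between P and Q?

Relatedness sums over independent paths through distinct common ancestors.
P and Q are related in two ways: second cousins through their fathers (r = 1/32) and half-sibs through their shared mother (r = 1/4).
r = 1/32 + 1/4 = 0.28125.

0.28125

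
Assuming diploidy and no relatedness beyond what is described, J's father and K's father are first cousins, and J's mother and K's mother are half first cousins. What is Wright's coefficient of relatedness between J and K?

0.046875

Wright's path rule: contributions from independent ancestry routes add.
J and K are related in two ways: second cousins through their fathers (r = 1/32) and half second cousins through their mothers (r = 1/64).
r = 1/32 + 1/64 = 3/64 = 0.046875.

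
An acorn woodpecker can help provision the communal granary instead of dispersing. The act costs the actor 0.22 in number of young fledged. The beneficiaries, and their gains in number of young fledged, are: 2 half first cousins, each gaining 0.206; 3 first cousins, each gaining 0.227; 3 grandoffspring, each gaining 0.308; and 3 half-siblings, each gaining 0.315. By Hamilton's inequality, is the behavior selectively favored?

Yes

Hamilton's rule: the trait is favored when the sum of r·B over every recipient exceeds the actor's cost C.
r to a half first cousin = 1/16 (half first cousins share one grandparent — one path of length 4: r = (1/2)^4 = 1/16).
r to a first cousin = 1/8 (first cousins share one grandparent pair — two paths of length 4: r = 2·(1/2)^4 = 1/8).
r to a grandoffspring = 1/4 (two parent–offspring links: r = (1/2)^2 = 1/4).
r to a half-sibling = 0.25 (half-sibs share one parent — one path of length 2: r = (1/2)^2 = 1/4).
Summing one r·B term per recipient: 2·0.0625·0.206 + 3·0.125·0.227 + 3·0.25·0.308 + 3·0.25·0.315 = 0.578125.
0.578125 > 0.22: the indirect benefit exceeds the cost.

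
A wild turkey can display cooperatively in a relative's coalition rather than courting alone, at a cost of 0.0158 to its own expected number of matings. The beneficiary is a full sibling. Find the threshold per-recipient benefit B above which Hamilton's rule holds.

r to a full sibling = 0.5 (full sibs share both parents — two paths of length 2: r = 2·(1/2)^2 = 1/2).
Hamilton's rule with n recipients of equal r: n·r·B > C, so B > C/(n·r) = 0.0158/(1·0.5) = 0.0316.

0.0316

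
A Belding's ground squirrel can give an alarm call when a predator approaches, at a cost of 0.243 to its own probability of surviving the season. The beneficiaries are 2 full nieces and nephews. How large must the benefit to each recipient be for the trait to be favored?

r to a full niece or nephew = 0.25 (full aunt/uncle↔niece/nephew: two paths of length 3 through the shared grandparent pair: r = 2·(1/2)^3 = 1/4).
Hamilton's rule with n recipients of equal r: n·r·B > C, so B > C/(n·r) = 0.243/(2·0.25) = 0.486.

0.486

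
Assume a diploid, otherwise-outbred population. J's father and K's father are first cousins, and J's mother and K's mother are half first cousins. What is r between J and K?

0.046875

Independent pedigree routes through distinct common ancestors add.
J and K are related in two ways: second cousins through their fathers (r = 1/32) and half second cousins through their mothers (r = 1/64).
r = 1/32 + 1/64 = 0.046875.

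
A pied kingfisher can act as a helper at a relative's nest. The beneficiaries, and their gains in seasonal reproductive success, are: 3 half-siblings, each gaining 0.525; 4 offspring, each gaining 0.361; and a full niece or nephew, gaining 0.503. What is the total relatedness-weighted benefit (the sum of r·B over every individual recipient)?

r to a half-sibling = 0.25 (half-sibs share one parent — one path of length 2: r = (1/2)^2 = 1/4).
r to an offspring = 1/2 (one parent–offspring link: r = (1/2)^1 = 1/2).
r to a full niece or nephew = 1/4 (full aunt/uncle↔niece/nephew: two paths of length 3 through the shared grandparent pair: r = 2·(1/2)^3 = 1/4).
Summing one r·B term per recipient: 3·0.25·0.525 + 4·0.5·0.361 + 1·0.25·0.503 = 1.2415.

1.2415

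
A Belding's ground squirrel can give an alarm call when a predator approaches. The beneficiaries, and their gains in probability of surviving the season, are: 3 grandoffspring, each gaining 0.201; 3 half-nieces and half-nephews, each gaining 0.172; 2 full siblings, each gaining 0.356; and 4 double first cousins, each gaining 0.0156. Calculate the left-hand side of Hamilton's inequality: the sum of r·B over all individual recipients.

0.58685

r to a grandoffspring = 0.25 (two parent–offspring links: r = (1/2)^2 = 1/4).
r to a half-niece or half-nephew = 0.125 (half-aunt/uncle↔niece/nephew: one path of length 3: r = (1/2)^3 = 1/8).
r to a full sibling = 0.5 (full sibs share both parents — two paths of length 2: r = 2·(1/2)^2 = 1/2).
r to a double first cousin = 1/4 (double first cousins share both grandparent pairs — four paths of length 4: r = 4·(1/2)^4 = 1/4).
Summing one r·B term per recipient: 3·0.25·0.201 + 3·0.125·0.172 + 2·0.5·0.356 + 4·0.25·0.0156 = 0.58685.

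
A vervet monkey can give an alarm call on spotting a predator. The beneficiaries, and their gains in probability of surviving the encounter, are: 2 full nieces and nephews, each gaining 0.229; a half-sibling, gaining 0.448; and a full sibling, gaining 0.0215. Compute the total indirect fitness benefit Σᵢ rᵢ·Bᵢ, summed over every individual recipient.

0.23725

r to a full niece or nephew = 0.25 (full aunt/uncle↔niece/nephew: two paths of length 3 through the shared grandparent pair: r = 2·(1/2)^3 = 1/4).
r to a half-sibling = 0.25 (half-sibs share one parent — one path of length 2: r = (1/2)^2 = 1/4).
r to a full sibling = 1/2 (full sibs share both parents — two paths of length 2: r = 2·(1/2)^2 = 1/2).
Summing one r·B term per recipient: 2·0.25·0.229 + 1·0.25·0.448 + 1·0.5·0.0215 = 0.23725.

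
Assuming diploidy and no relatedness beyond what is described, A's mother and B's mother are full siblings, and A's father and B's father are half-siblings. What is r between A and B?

With two independent routes of shared ancestry, r is the sum of the two contributions.
A and B are related in two ways: first cousins through their mothers (r = 1/8) and half first cousins through their fathers (r = 1/16).
r = 1/8 + 1/16 = 0.1875.

0.1875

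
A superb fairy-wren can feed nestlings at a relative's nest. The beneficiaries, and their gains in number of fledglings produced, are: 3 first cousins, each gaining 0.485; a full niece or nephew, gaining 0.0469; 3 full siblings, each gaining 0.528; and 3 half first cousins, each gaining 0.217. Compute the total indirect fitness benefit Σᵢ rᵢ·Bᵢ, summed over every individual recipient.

r to a first cousin = 1/8 (first cousins share one grandparent pair — two paths of length 4: r = 2·(1/2)^4 = 1/8).
r to a full niece or nephew = 1/4 (full aunt/uncle↔niece/nephew: two paths of length 3 through the shared grandparent pair: r = 2·(1/2)^3 = 1/4).
r to a full sibling = 0.5 (full sibs share both parents — two paths of length 2: r = 2·(1/2)^2 = 1/2).
r to a half first cousin = 1/16 (half first cousins share one grandparent — one path of length 4: r = (1/2)^4 = 1/16).
Summing one r·B term per recipient: 3·0.125·0.485 + 1·0.25·0.0469 + 3·0.5·0.528 + 3·0.0625·0.217 = 1.0262875.

1.0262875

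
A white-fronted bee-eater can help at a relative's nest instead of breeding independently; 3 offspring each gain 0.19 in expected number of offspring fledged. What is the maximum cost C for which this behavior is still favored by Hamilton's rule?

r to an offspring = 1/2 (one parent–offspring link: r = (1/2)^1 = 1/2).
Hamilton's rule: n·r·B > C, so the trait is favored while C < n·r·B = 3·0.5·0.19 = 0.285.

0.285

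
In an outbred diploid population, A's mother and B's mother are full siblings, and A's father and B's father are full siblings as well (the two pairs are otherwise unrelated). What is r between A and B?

Independent pedigree routes through distinct common ancestors add.
A and B are related in two ways: first cousins through their mothers (r = 1/8) and first cousins through their fathers (r = 1/8) — i.e. double first cousins.
r = 1/8 + 1/8 = 1/4 = 0.25.

0.25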